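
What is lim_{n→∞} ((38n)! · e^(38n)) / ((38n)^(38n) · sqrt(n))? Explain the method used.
lim = sqrt(2π·38)

Stirling: (38n)! ~ sqrt(2π·38n) · (38n/e)^(38n). Hence
  (38n)! · e^(38n) / (38n)^(38n) ~ sqrt(2π·38n).
Dividing by sqrt(n): sqrt(2π·38n) / sqrt(n) = sqrt(2π·38) · n^((1−1)/2), so the limit is sqrt(2π·38).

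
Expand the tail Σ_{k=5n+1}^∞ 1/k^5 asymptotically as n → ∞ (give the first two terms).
Σ_{k>5n} 1/k^5 = 1/(4 · (5n)^4) − 1/(2 · (5n)^5) + O(1/(5n)^6)

Compare to the integral: ∫_{5n}^∞ x^(−5) dx = [−x^(−4)/4]_{5n}^∞ = 1/((5−1)·(5n)^4). The Euler-Maclaurin correction adds −f(5n)/2 = −1/(2·(5n)^5). Euler-Maclaurin then gives
  Σ_{k>5n} 1/k^5 = ∫_{5n}^∞ dx/x^5 − 1/(2·(5n)^5) + O(1/(5n)^6).
(Equivalently this is ζ(5) − Σ_{k≤5n} 1/k^5.)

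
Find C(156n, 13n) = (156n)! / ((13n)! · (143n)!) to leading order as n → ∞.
C(156n, 13n) ~ (8916100448256/285311670611)^(13n) · sqrt(6/(11π·13n))

Write N = 13n. Apply Stirling to each factorial:
  (12N)! ~ sqrt(2π·12N) · (12N/e)^(12N),
  N! ~ sqrt(2π N) · (N/e)^N,
  (11N)! ~ sqrt(2π·11N) · (11N/e)^(11N).
The exponential factors combine to (12N)^(12N) / (N^N · (11N)^(11N)) = 12^(12N)/11^(11N) = (12^12/11^11)^N = (8916100448256/285311670611)^N.
The square-root prefactors combine to sqrt(2π·12N) / (sqrt(2π N)·sqrt(2π·11N)) = sqrt(12 / (2π·11·N)) = sqrt(6/(11π·13n)).
Substituting N = 13n: C(156n, 13n) ~ (8916100448256/285311670611)^(13n) · sqrt(6/(11π·13n)).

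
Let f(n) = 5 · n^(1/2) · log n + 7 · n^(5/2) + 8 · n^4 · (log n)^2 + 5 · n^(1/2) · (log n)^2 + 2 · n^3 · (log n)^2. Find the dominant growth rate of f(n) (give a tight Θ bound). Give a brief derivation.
f(n) ∈ Θ(n^4 · (log n)^2)

Compare the terms by growth order. For large n, n^a · (log n)^b dominates n^a' · (log n)^b' iff a > a', or (a = a' and b > b'). Ranking the 5 terms shows the dominant one is 8 · n^4 · (log n)^2. Hence f(n) ∈ Θ(n^4 · (log n)^2).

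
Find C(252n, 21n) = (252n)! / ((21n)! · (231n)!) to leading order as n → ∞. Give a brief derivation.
C(252n, 21n) ~ (8916100448256/285311670611)^(21n) · sqrt(6/(11π·21n))

Write N = 21n. Apply Stirling to each factorial:
  (12N)! ~ sqrt(2π·12N) · (12N/e)^(12N),
  N! ~ sqrt(2π N) · (N/e)^N,
  (11N)! ~ sqrt(2π·11N) · (11N/e)^(11N).
The exponential factors combine to (12N)^(12N) / (N^N · (11N)^(11N)) = 12^(12N)/11^(11N) = (12^12/11^11)^N = (8916100448256/285311670611)^N.
The square-root prefactors combine to sqrt(2π·12N) / (sqrt(2π N)·sqrt(2π·11N)) = sqrt(12 / (2π·11·N)) = sqrt(6/(11π·21n)).
Substituting N = 21n: C(252n, 21n) ~ (8916100448256/285311670611)^(21n) · sqrt(6/(11π·21n)).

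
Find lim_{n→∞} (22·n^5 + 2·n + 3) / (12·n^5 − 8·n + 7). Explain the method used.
lim = 22/12 = 11/6

For large n the leading n^5 terms dominate both numerator and denominator. Dividing top and bottom by n^5, every other term tends to 0, leaving 22/12 = 11/6.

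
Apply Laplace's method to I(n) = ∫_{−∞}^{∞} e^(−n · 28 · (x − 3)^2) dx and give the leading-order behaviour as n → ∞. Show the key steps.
I(n) = sqrt(π/(28n))

Here φ(x) = 28 · (x − 3)^2 has its unique minimum at x* = 3 with φ(x*) = 0 and φ''(x*) = 56. Laplace's method gives
  I(n) ~ e^(−n φ(x*)) · sqrt(2π / (n · φ''(x*))) = sqrt(2π / (56n)) = sqrt(π/(28n)).
This is exact: substituting u = (x − 3)·sqrt(28n) gives I(n) = (1/sqrt(28n)) ∫_{−∞}^{∞} e^(−u^2) du = sqrt(π/(28n)).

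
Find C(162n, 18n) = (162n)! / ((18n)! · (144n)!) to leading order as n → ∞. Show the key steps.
C(162n, 18n) ~ (387420489/16777216)^(18n) · sqrt(9/(16π·18n))

Write N = 18n. Apply Stirling to each factorial:
  (9N)! ~ sqrt(2π·9N) · (9N/e)^(9N),
  N! ~ sqrt(2π N) · (N/e)^N,
  (8N)! ~ sqrt(2π·8N) · (8N/e)^(8N).
The exponential factors combine to (9N)^(9N) / (N^N · (8N)^(8N)) = 9^(9N)/8^(8N) = (9^9/8^8)^N = (387420489/16777216)^N.
The square-root prefactors combine to sqrt(2π·9N) / (sqrt(2π N)·sqrt(2π·8N)) = sqrt(9 / (2π·8·N)) = sqrt(9/(16π·18n)).
Substituting N = 18n: C(162n, 18n) ~ (387420489/16777216)^(18n) · sqrt(9/(16π·18n)).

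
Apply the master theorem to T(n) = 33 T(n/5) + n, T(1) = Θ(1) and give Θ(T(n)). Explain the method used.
T(n) = Θ(n^(log_5 33))

Master theorem: compare f(n) = n to n^(log_5 33) where log_5 33 ≈ 2.173. Since 1 < log_5 33, we have f(n) = O(n^(log_5 33 − ε)) for some ε > 0 — Case 1. Hence T(n) = Θ(n^(log_5 33)).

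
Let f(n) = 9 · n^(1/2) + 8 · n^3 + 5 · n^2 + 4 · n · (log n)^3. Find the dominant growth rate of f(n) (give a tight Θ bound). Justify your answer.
f(n) ∈ Θ(n^3)

Compare the terms by growth order. For large n, n^a · (log n)^b dominates n^a' · (log n)^b' iff a > a', or (a = a' and b > b'). Ranking the 4 terms shows the dominant one is 8 · n^3. Hence f(n) ∈ Θ(n^3).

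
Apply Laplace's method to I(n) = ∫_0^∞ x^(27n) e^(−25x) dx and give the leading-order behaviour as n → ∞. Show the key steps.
I(n) ~ (sqrt(2π·27n) / 25) · (27n/(25e))^(27n)

Write the integrand as exp(27n ln x − 25x) and set f(x) = 27n ln x − 25x. Then f'(x) = 27n/x − 25 = 0 at x* = 27n/25, and f''(x*) = −27n/x*^2 = −25^2/(27n). Laplace's method (interior maximum) gives
  I(n) ~ e^(f(x*)) · sqrt(2π / |f''(x*)|)
        = exp(27n ln(27n/25) − 27n) · sqrt(2π · 27n / 25^2)
        = (27n/25)^(27n) e^(−27n) · sqrt(2π·27n) / 25
        = (sqrt(2π·27n) / 25) · (27n/(25e))^(27n).
This matches Γ(27n+1)/25^(27n+1) with Stirling applied to Γ.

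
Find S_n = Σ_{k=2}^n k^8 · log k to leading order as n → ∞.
S_n ~ n^9 log n / 9 − n^9 / 81

By integral comparison, S_n = ∫_1^n x^8 · log x dx + O(n^8 · log n). For the integral, ∫ x^8 log x dx = n^9 log n / 9 − n^9/81 (integration by parts). Hence S_n ~ n^9 log n / 9 − n^9 / 81.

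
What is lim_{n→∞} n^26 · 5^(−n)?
lim = 0

Exponentials with base > 1 dominate every fixed polynomial: for any fixed c, n^c / 5^n → 0 as n → ∞ (e.g. by the ratio test, or by writing 5^n = e^(n ln 5) and noting e^(n ln 5) / n^c → ∞). Hence n^26 · 5^(−n) = n^26 / 5^n → 0.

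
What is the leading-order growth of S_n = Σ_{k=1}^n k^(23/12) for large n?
S_n ~ (12/35) · n^(35/12)

Integral comparison: Σ_{k=1}^n k^(23/12) = ∫_0^n x^(23/12) dx + O(n^(23/12)). The integral is n^(1 + 23/12) / (1 + 23/12) = n^((23+12)/12) / ((23+12)/12) = (12/35) · n^(35/12).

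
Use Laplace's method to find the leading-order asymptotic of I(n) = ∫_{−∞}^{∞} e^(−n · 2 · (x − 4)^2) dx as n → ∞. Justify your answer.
I(n) = sqrt(π/(2n))

Here φ(x) = 2 · (x − 4)^2 has its unique minimum at x* = 4 with φ(x*) = 0 and φ''(x*) = 4. Laplace's method gives
  I(n) ~ e^(−n φ(x*)) · sqrt(2π / (n · φ''(x*))) = sqrt(2π / (4n)) = sqrt(π/(2n)).
This is exact: substituting u = (x − 4)·sqrt(2n) gives I(n) = (1/sqrt(2n)) ∫_{−∞}^{∞} e^(−u^2) du = sqrt(π/(2n)).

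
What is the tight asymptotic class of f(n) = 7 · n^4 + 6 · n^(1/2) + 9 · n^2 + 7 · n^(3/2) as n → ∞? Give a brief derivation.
f(n) ∈ Θ(n^4)

Compare the terms by growth order. For large n, n^a · (log n)^b dominates n^a' · (log n)^b' iff a > a', or (a = a' and b > b'). Ranking the 4 terms shows the dominant one is 7 · n^4. Hence f(n) ∈ Θ(n^4).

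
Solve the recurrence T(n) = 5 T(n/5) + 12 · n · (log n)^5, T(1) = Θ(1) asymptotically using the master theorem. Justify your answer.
T(n) = Θ(n · (log n)^6)

Here log_5 5 = 1 and f(n) = 12 · n · (log n)^5 = Θ(n^(log_5 5) · (log n)^5). This is the extended Case 2 of the master theorem (f matches the critical exponent up to log factors), giving T(n) = Θ(n^(log_5 5) · (log n)^(5+1)) = Θ(n · (log n)^6).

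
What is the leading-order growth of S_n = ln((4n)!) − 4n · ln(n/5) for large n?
S_n ~ 4n · (ln 20 − 1) + O(ln n)

Stirling: ln((4n)!) = 4n ln(4n) − 4n + O(ln n).
  S_n = 4n ln(4n) − 4n − 4n ln(n/5) + O(ln n)
      = 4n ln(4n) − 4n ln n + 4n ln 5 − 4n + O(ln n)
      = 4n ln 4 + 4n ln 5 − 4n + O(ln n)
      = 4n (ln 20 − 1) + O(ln n).
Numerically ln(20) − 1 ≈ 1.9957.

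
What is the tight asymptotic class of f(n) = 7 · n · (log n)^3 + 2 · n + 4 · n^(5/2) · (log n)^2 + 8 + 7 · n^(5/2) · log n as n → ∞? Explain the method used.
f(n) ∈ Θ(n^(5/2) · (log n)^2)

Compare the terms by growth order. For large n, n^a · (log n)^b dominates n^a' · (log n)^b' iff a > a', or (a = a' and b > b'). Ranking the 5 terms shows the dominant one is 4 · n^(5/2) · (log n)^2. Hence f(n) ∈ Θ(n^(5/2) · (log n)^2).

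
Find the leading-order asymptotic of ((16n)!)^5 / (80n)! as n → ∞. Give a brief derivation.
((16n)!)^5/(80n)! ~ ((2π·16n)^(4/2) / sqrt(5)) · 5^(−5·16n)  →  0

Write N = 16n. Stirling: N! ~ sqrt(2π N)(N/e)^N and (5N)! ~ sqrt(2π·5N)·(5N/e)^(5N).
  (N!)^5/(5N)! ~ (2π N)^(5/2) (N/e)^(5N) / [sqrt(2π·5N) (5N/e)^(5N)]
     = (2π N)^(5/2) / sqrt(2π·5N) · (N/(5N))^(5N)
     = (2π N)^((5−1)/2) / sqrt(5) · 5^(−5N).
Since 5^5 > 1, the factor 5^(−5N) decays exponentially, so the ratio → 0. Substituting N = 16n gives the stated form.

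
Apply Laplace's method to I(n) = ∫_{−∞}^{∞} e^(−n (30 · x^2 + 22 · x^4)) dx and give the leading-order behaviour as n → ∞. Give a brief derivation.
I(n) ~ sqrt(π/(30n))

φ(x) = 30 · x^2 + 22 · x^4 has its unique global minimum at x* = 0 (since φ'(x) = 60x + 88x^3 = 0 only at x = 0 for real x with both coefficients positive, and φ → ∞ as |x| → ∞). At x* = 0, φ(0) = 0 and φ''(0) = 60. Laplace's method then gives
  I(n) ~ sqrt(2π / (n · φ''(0))) · e^(−n φ(0)) = sqrt(2π / (60n)) = sqrt(π/(30n)).
The 22 · x^4 term contributes only at subleading order (an O(1/n) relative correction).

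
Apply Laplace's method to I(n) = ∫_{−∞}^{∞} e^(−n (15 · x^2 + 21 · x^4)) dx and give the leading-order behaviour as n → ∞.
I(n) ~ sqrt(π/(15n))

φ(x) = 15 · x^2 + 21 · x^4 has its unique global minimum at x* = 0 (since φ'(x) = 30x + 84x^3 = 0 only at x = 0 for real x with both coefficients positive, and φ → ∞ as |x| → ∞). At x* = 0, φ(0) = 0 and φ''(0) = 30. Laplace's method then gives
  I(n) ~ sqrt(2π / (n · φ''(0))) · e^(−n φ(0)) = sqrt(2π / (30n)) = sqrt(π/(15n)).
The 21 · x^4 term contributes only at subleading order (an O(1/n) relative correction).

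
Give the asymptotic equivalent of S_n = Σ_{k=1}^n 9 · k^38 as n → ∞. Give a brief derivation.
S_n ~ 3 · n^39 / 13

By integral comparison (Euler-Maclaurin), Σ_{k=1}^n 9 · k^38 = 9 · ∫_0^n x^38 dx + O(n^38) = 9 · n^39/39 = 3 · n^39 / 13 + O(n^38). (Equivalently, Faulhaber's formula gives the same leading term.)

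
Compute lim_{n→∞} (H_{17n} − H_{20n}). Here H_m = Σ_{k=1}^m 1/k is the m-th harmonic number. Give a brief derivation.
lim = ln(17/20)

Euler-Maclaurin gives H_m = ln m + γ + 1/(2m) + O(1/m^2). The γ and O(1/m) terms cancel in the difference:
  H_{17n} − H_{20n} = ln(17n) − ln(20n) + O(1/n) = ln(17/20) + O(1/n).
Hence the limit is ln(17/20).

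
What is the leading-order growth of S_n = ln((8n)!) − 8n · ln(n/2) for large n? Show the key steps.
S_n ~ 8n · (ln 16 − 1) + O(ln n)

Stirling: ln((8n)!) = 8n ln(8n) − 8n + O(ln n).
  S_n = 8n ln(8n) − 8n − 8n ln(n/2) + O(ln n)
      = 8n ln(8n) − 8n ln n + 8n ln 2 − 8n + O(ln n)
      = 8n ln 8 + 8n ln 2 − 8n + O(ln n)
      = 8n (ln 16 − 1) + O(ln n).
Numerically ln(16) − 1 ≈ 1.7726.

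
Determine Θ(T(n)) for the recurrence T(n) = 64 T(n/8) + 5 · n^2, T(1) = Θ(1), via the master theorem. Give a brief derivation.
T(n) = Θ(n^2 log n)

log_8 64 = 2, and f(n) = 5 · n^2 = Θ(n^(log_8 64)). This is Case 2 of the master theorem: T(n) = Θ(f(n) · log n) = Θ(n^2 log n).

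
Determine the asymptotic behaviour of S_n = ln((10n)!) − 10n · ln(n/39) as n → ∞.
S_n ~ 10n · (ln 390 − 1) + O(ln n)

Stirling: ln((10n)!) = 10n ln(10n) − 10n + O(ln n).
  S_n = 10n ln(10n) − 10n − 10n ln(n/39) + O(ln n)
      = 10n ln(10n) − 10n ln n + 10n ln 39 − 10n + O(ln n)
      = 10n ln 10 + 10n ln 39 − 10n + O(ln n)
      = 10n (ln 390 − 1) + O(ln n).
Numerically ln(390) − 1 ≈ 4.9661.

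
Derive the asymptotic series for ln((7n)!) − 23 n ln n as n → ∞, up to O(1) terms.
ln((7n)!) − 23 n ln n = −16 n ln n + 7(ln 7 − 1) n + (1/2) ln(2π·7n) + O(1/n)

Stirling: ln((7n)!) = 7n ln(7n) − 7n + (1/2) ln(2π·7n) + O(1/n).
Expand 7n ln(7n) = 7n (ln n + ln 7) = 7n ln n + 7n ln 7.
Subtract 23n ln n: leading term is (7 − 23) n ln n = −16 n ln n. The next term is 7n ln 7 − 7n = 7(ln 7 − 1) n. Then the (1/2) ln(2π·7n) correction.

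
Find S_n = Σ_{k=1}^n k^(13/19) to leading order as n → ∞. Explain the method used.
S_n ~ (19/32) · n^(32/19)

Integral comparison: Σ_{k=1}^n k^(13/19) = ∫_0^n x^(13/19) dx + O(n^(13/19)). The integral is n^(1 + 13/19) / (1 + 13/19) = n^((13+19)/19) / ((13+19)/19) = (19/32) · n^(32/19).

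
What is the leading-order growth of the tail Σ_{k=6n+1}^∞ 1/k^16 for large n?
Σ_{k>6n} 1/k^16 ~ 1/(15 · (6n)^15)

Compare to the integral: ∫_{6n}^∞ x^(−16) dx = [−x^(−15)/15]_{6n}^∞ = 1/((16−1)·(6n)^15). Euler-Maclaurin then gives
  Σ_{k>6n} 1/k^16 = ∫_{6n}^∞ dx/x^16 − 1/(2·(6n)^16) + O(1/(6n)^17).
(Equivalently this is ζ(16) − Σ_{k≤6n} 1/k^16.)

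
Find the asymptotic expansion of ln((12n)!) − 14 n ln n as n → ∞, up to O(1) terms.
ln((12n)!) − 14 n ln n = −2 n ln n + 12(ln 12 − 1) n + (1/2) ln(2π·12n) + O(1/n)

Stirling: ln((12n)!) = 12n ln(12n) − 12n + (1/2) ln(2π·12n) + O(1/n).
Expand 12n ln(12n) = 12n (ln n + ln 12) = 12n ln n + 12n ln 12.
Subtract 14n ln n: leading term is (12 − 14) n ln n = −2 n ln n. The next term is 12n ln 12 − 12n = 12(ln 12 − 1) n. Then the (1/2) ln(2π·12n) correction.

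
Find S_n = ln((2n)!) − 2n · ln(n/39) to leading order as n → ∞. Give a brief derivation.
S_n ~ 2n · (ln 78 − 1) + O(ln n)

Stirling: ln((2n)!) = 2n ln(2n) − 2n + O(ln n).
  S_n = 2n ln(2n) − 2n − 2n ln(n/39) + O(ln n)
      = 2n ln(2n) − 2n ln n + 2n ln 39 − 2n + O(ln n)
      = 2n ln 2 + 2n ln 39 − 2n + O(ln n)
      = 2n (ln 78 − 1) + O(ln n).
Numerically ln(78) − 1 ≈ 3.3567.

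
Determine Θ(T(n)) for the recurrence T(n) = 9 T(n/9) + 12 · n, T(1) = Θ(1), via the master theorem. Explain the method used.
T(n) = Θ(n log n)

log_9 9 = 1, and f(n) = 12 · n = Θ(n^(log_9 9)). This is Case 2 of the master theorem: T(n) = Θ(f(n) · log n) = Θ(n log n).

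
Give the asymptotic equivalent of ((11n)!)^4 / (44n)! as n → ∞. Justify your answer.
((11n)!)^4/(44n)! ~ ((2π·11n)^(3/2) / 2) · 4^(−4·11n)  →  0

Write N = 11n. Stirling: N! ~ sqrt(2π N)(N/e)^N and (4N)! ~ sqrt(2π·4N)·(4N/e)^(4N).
  (N!)^4/(4N)! ~ (2π N)^(4/2) (N/e)^(4N) / [sqrt(2π·4N) (4N/e)^(4N)]
     = (2π N)^(4/2) / sqrt(2π·4N) · (N/(4N))^(4N)
     = (2π N)^((4−1)/2) / 2 · 4^(−4N).
Since 4^4 > 1, the factor 4^(−4N) decays exponentially, so the ratio → 0. Substituting N = 11n gives the stated form.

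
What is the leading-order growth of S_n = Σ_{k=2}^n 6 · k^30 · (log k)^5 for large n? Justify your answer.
S_n ~ 6 · n^31 · (log n)^5 / 31

By integral comparison, S_n = ∫_1^n 6 · x^30 · (log x)^5 dx + O(n^30 · (log n)^5). For the integral, the leading term of ∫_1^n x^30 (log x)^5 dx is n^31/31 · (log n)^5 (by repeated integration by parts; each step lowers the log-exponent and produces a relatively O(1/log n) correction). Hence S_n ~ 6 · n^31 · (log n)^5 / 31.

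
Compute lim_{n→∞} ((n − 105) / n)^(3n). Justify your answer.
lim = e^(−315)

Rewrite as (1 − 105/n)^(3n). By the standard limit (1 + x/n)^n → e^x, we have (1 − 105/n)^n → e^(−105), and raising to the 3rd power gives e^(−315).
More precisely, ln[(1 − 105/n)^(3n)] = 3n · ln(1 − 105/n) = 3n · (-105/n + O(1/n^2)) = -315 + O(1/n) → -315.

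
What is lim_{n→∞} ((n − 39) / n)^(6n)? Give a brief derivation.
lim = e^(−234)

Rewrite as (1 − 39/n)^(6n). By the standard limit (1 + x/n)^n → e^x, we have (1 − 39/n)^n → e^(−39), and raising to the 6th power gives e^(−234).
More precisely, ln[(1 − 39/n)^(6n)] = 6n · ln(1 − 39/n) = 6n · (-39/n + O(1/n^2)) = -234 + O(1/n) → -234.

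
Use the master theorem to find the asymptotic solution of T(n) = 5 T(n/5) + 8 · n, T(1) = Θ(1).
T(n) = Θ(n log n)

log_5 5 = 1, and f(n) = 8 · n = Θ(n^(log_5 5)). This is Case 2 of the master theorem: T(n) = Θ(f(n) · log n) = Θ(n log n).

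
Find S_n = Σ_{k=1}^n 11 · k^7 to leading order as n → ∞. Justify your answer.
S_n ~ 11 · n^8 / 8

By integral comparison (Euler-Maclaurin), Σ_{k=1}^n 11 · k^7 = 11 · ∫_0^n x^7 dx + O(n^7) = 11 · n^8/8 + O(n^7). (Equivalently, Faulhaber's formula gives the same leading term.)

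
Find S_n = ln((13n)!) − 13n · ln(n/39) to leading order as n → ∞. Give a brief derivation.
S_n ~ 13n · (ln 507 − 1) + O(ln n)

Stirling: ln((13n)!) = 13n ln(13n) − 13n + O(ln n).
  S_n = 13n ln(13n) − 13n − 13n ln(n/39) + O(ln n)
      = 13n ln(13n) − 13n ln n + 13n ln 39 − 13n + O(ln n)
      = 13n ln 13 + 13n ln 39 − 13n + O(ln n)
      = 13n (ln 507 − 1) + O(ln n).
Numerically ln(507) − 1 ≈ 5.2285.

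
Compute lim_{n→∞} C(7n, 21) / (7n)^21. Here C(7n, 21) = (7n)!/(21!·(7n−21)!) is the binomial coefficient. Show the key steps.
lim = 1/21! = 1/51090942171709440000

With N = 7n → ∞: C(N, 21) / N^21 = [N(N−1)…(N−20)] / (21! · N^21) = (1/21!) · 1 · (1 − 1/(7n)) · … · (1 − 20/(7n)). Each factor → 1 as N → ∞, so the limit is 1/21! = 1/51090942171709440000.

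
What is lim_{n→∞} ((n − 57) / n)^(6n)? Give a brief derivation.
lim = e^(−342)

Rewrite as (1 − 57/n)^(6n). By the standard limit (1 + x/n)^n → e^x, we have (1 − 57/n)^n → e^(−57), and raising to the 6th power gives e^(−342).
More precisely, ln[(1 − 57/n)^(6n)] = 6n · ln(1 − 57/n) = 6n · (-57/n + O(1/n^2)) = -342 + O(1/n) → -342.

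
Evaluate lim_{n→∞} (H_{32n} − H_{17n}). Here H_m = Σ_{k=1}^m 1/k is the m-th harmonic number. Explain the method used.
lim = ln(32/17)

Euler-Maclaurin gives H_m = ln m + γ + 1/(2m) + O(1/m^2). The γ and O(1/m) terms cancel in the difference:
  H_{32n} − H_{17n} = ln(32n) − ln(17n) + O(1/n) = ln(32/17) + O(1/n).
Hence the limit is ln(32/17).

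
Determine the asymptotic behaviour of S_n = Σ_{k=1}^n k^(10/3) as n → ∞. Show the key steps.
S_n ~ (3/13) · n^(13/3)

Integral comparison: Σ_{k=1}^n k^(10/3) = ∫_0^n x^(10/3) dx + O(n^(10/3)). The integral is n^(1 + 10/3) / (1 + 10/3) = n^((10+3)/3) / ((10+3)/3) = (3/13) · n^(13/3).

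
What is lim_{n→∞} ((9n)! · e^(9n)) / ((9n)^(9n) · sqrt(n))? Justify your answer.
lim = sqrt(2π·9)

Stirling: (9n)! ~ sqrt(2π·9n) · (9n/e)^(9n). Hence
  (9n)! · e^(9n) / (9n)^(9n) ~ sqrt(2π·9n).
Dividing by sqrt(n): sqrt(2π·9n) / sqrt(n) = sqrt(2π·9) · n^((1−1)/2), so the limit is sqrt(2π·9).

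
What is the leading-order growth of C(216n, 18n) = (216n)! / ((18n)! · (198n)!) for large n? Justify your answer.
C(216n, 18n) ~ (8916100448256/285311670611)^(18n) · sqrt(6/(11π·18n))

Write N = 18n. Apply Stirling to each factorial:
  (12N)! ~ sqrt(2π·12N) · (12N/e)^(12N),
  N! ~ sqrt(2π N) · (N/e)^N,
  (11N)! ~ sqrt(2π·11N) · (11N/e)^(11N).
The exponential factors combine to (12N)^(12N) / (N^N · (11N)^(11N)) = 12^(12N)/11^(11N) = (12^12/11^11)^N = (8916100448256/285311670611)^N.
The square-root prefactors combine to sqrt(2π·12N) / (sqrt(2π N)·sqrt(2π·11N)) = sqrt(12 / (2π·11·N)) = sqrt(6/(11π·18n)).
Substituting N = 18n: C(216n, 18n) ~ (8916100448256/285311670611)^(18n) · sqrt(6/(11π·18n)).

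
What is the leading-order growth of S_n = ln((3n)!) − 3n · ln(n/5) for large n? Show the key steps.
S_n ~ 3n · (ln 15 − 1) + O(ln n)

Stirling: ln((3n)!) = 3n ln(3n) − 3n + O(ln n).
  S_n = 3n ln(3n) − 3n − 3n ln(n/5) + O(ln n)
      = 3n ln(3n) − 3n ln n + 3n ln 5 − 3n + O(ln n)
      = 3n ln 3 + 3n ln 5 − 3n + O(ln n)
      = 3n (ln 15 − 1) + O(ln n).
Numerically ln(15) − 1 ≈ 1.7081.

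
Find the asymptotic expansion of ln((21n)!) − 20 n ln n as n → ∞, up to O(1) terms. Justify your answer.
ln((21n)!) − 20 n ln n = n ln n + 21(ln 21 − 1) n + (1/2) ln(2π·21n) + O(1/n)

Stirling: ln((21n)!) = 21n ln(21n) − 21n + (1/2) ln(2π·21n) + O(1/n).
Expand 21n ln(21n) = 21n (ln n + ln 21) = 21n ln n + 21n ln 21.
Subtract 20n ln n: leading term is (21 − 20) n ln n = n ln n. The next term is 21n ln 21 − 21n = 21(ln 21 − 1) n. Then the (1/2) ln(2π·21n) correction.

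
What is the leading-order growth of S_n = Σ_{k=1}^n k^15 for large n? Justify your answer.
S_n ~ n^16 / 16

By integral comparison (Euler-Maclaurin), Σ_{k=1}^n k^15 = ∫_0^n x^15 dx + O(n^15) = n^16/16 + O(n^15). (Equivalently, Faulhaber's formula gives the same leading term.)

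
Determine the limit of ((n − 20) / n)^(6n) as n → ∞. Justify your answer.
lim = e^(−120)

Rewrite as (1 − 20/n)^(6n). By the standard limit (1 + x/n)^n → e^x, we have (1 − 20/n)^n → e^(−20), and raising to the 6th power gives e^(−120).
More precisely, ln[(1 − 20/n)^(6n)] = 6n · ln(1 − 20/n) = 6n · (-20/n + O(1/n^2)) = -120 + O(1/n) → -120.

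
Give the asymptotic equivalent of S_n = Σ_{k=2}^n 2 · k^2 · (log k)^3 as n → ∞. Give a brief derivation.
S_n ~ 2 · n^3 · (log n)^3 / 3

By integral comparison, S_n = ∫_1^n 2 · x^2 · (log x)^3 dx + O(n^2 · (log n)^3). For the integral, the leading term of ∫_1^n x^2 (log x)^3 dx is n^3/3 · (log n)^3 (by repeated integration by parts; each step lowers the log-exponent and produces a relatively O(1/log n) correction). Hence S_n ~ 2 · n^3 · (log n)^3 / 3.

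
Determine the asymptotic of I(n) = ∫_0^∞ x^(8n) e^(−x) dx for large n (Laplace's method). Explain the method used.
I(n) ~ sqrt(2π·8n) · (8n/e)^(8n)

Write the integrand as exp(8n ln x − x) and set f(x) = 8n ln x − x. Then f'(x) = 8n/x − 1 = 0 at x* = 8n, and f''(x*) = −8n/x*^2 = −1/(8n). Laplace's method (interior maximum) gives
  I(n) ~ e^(f(x*)) · sqrt(2π / |f''(x*)|)
        = exp(8n ln(8n) − 8n) · sqrt(2π · 8n)
        = (8n)^(8n) e^(−8n) · sqrt(2π·8n)
        = sqrt(2π·8n) · (8n/e)^(8n).
This matches Γ(8n+1) with Stirling applied to Γ.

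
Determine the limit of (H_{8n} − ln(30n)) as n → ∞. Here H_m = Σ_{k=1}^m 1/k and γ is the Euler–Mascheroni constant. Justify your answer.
lim = ln(4/15) + γ

By Euler-Maclaurin, H_m = ln m + γ + O(1/m). So
  H_{8n} − ln(30n) = ln(8n) + γ − ln(30n) + O(1/n)
                       = ln(8/30) + γ + O(1/n).
Hence the limit is ln(8/30) + γ (= ln(4/15)).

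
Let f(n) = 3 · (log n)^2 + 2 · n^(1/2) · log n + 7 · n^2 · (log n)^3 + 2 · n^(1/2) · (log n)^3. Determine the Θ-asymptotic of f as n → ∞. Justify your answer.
f(n) ∈ Θ(n^2 · (log n)^3)

Compare the terms by growth order. For large n, n^a · (log n)^b dominates n^a' · (log n)^b' iff a > a', or (a = a' and b > b'). Ranking the 4 terms shows the dominant one is 7 · n^2 · (log n)^3. Hence f(n) ∈ Θ(n^2 · (log n)^3).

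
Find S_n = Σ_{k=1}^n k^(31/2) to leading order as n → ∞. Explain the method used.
S_n ~ (2/33) · n^(33/2)

Integral comparison: Σ_{k=1}^n k^(31/2) = ∫_0^n x^(31/2) dx + O(n^(31/2)). The integral is n^(1 + 31/2) / (1 + 31/2) = n^((31+2)/2) / ((31+2)/2) = (2/33) · n^(33/2).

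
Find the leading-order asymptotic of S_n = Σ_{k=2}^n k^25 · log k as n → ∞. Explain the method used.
S_n ~ n^26 log n / 26 − n^26 / 676

By integral comparison, S_n = ∫_1^n x^25 · log x dx + O(n^25 · log n). For the integral, ∫ x^25 log x dx = n^26 log n / 26 − n^26/676 (integration by parts). Hence S_n ~ n^26 log n / 26 − n^26 / 676.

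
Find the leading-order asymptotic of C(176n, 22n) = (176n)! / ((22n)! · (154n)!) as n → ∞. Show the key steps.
C(176n, 22n) ~ (16777216/823543)^(22n) · sqrt(4/(7π·22n))

Write N = 22n. Apply Stirling to each factorial:
  (8N)! ~ sqrt(2π·8N) · (8N/e)^(8N),
  N! ~ sqrt(2π N) · (N/e)^N,
  (7N)! ~ sqrt(2π·7N) · (7N/e)^(7N).
The exponential factors combine to (8N)^(8N) / (N^N · (7N)^(7N)) = 8^(8N)/7^(7N) = (8^8/7^7)^N = (16777216/823543)^N.
The square-root prefactors combine to sqrt(2π·8N) / (sqrt(2π N)·sqrt(2π·7N)) = sqrt(8 / (2π·7·N)) = sqrt(4/(7π·22n)).
Substituting N = 22n: C(176n, 22n) ~ (16777216/823543)^(22n) · sqrt(4/(7π·22n)).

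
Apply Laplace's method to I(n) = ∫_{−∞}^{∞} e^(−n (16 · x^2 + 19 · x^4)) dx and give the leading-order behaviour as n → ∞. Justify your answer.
I(n) ~ sqrt(π/(16n))

φ(x) = 16 · x^2 + 19 · x^4 has its unique global minimum at x* = 0 (since φ'(x) = 32x + 76x^3 = 0 only at x = 0 for real x with both coefficients positive, and φ → ∞ as |x| → ∞). At x* = 0, φ(0) = 0 and φ''(0) = 32. Laplace's method then gives
  I(n) ~ sqrt(2π / (n · φ''(0))) · e^(−n φ(0)) = sqrt(2π / (32n)) = sqrt(π/(16n)).
The 19 · x^4 term contributes only at subleading order (an O(1/n) relative correction).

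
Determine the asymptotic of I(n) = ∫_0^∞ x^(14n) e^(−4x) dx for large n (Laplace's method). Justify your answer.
I(n) ~ (sqrt(2π·14n) / 4) · (14n/(4e))^(14n)

Write the integrand as exp(14n ln x − 4x) and set f(x) = 14n ln x − 4x. Then f'(x) = 14n/x − 4 = 0 at x* = 14n/4, and f''(x*) = −14n/x*^2 = −4^2/(14n). Laplace's method (interior maximum) gives
  I(n) ~ e^(f(x*)) · sqrt(2π / |f''(x*)|)
        = exp(14n ln(14n/4) − 14n) · sqrt(2π · 14n / 4^2)
        = (14n/4)^(14n) e^(−14n) · sqrt(2π·14n) / 4
        = (sqrt(2π·14n) / 4) · (14n/(4e))^(14n).
This matches Γ(14n+1)/4^(14n+1) with Stirling applied to Γ.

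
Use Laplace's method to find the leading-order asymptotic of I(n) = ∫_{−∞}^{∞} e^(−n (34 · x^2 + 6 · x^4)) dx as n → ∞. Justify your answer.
I(n) ~ sqrt(π/(34n))

φ(x) = 34 · x^2 + 6 · x^4 has its unique global minimum at x* = 0 (since φ'(x) = 68x + 24x^3 = 0 only at x = 0 for real x with both coefficients positive, and φ → ∞ as |x| → ∞). At x* = 0, φ(0) = 0 and φ''(0) = 68. Laplace's method then gives
  I(n) ~ sqrt(2π / (n · φ''(0))) · e^(−n φ(0)) = sqrt(2π / (68n)) = sqrt(π/(34n)).
The 6 · x^4 term contributes only at subleading order (an O(1/n) relative correction).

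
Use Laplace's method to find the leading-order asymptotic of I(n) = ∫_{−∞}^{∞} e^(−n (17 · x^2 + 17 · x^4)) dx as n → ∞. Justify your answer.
I(n) ~ sqrt(π/(17n))

φ(x) = 17 · x^2 + 17 · x^4 has its unique global minimum at x* = 0 (since φ'(x) = 34x + 68x^3 = 0 only at x = 0 for real x with both coefficients positive, and φ → ∞ as |x| → ∞). At x* = 0, φ(0) = 0 and φ''(0) = 34. Laplace's method then gives
  I(n) ~ sqrt(2π / (n · φ''(0))) · e^(−n φ(0)) = sqrt(2π / (34n)) = sqrt(π/(17n)).
The 17 · x^4 term contributes only at subleading order (an O(1/n) relative correction).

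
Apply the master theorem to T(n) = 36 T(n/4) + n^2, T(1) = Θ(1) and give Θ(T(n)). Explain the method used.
T(n) = Θ(n^(log_4 36))

Master theorem: compare f(n) = n^2 to n^(log_4 36) where log_4 36 ≈ 2.585. Since 2 < log_4 36, we have f(n) = O(n^(log_4 36 − ε)) for some ε > 0 — Case 1. Hence T(n) = Θ(n^(log_4 36)).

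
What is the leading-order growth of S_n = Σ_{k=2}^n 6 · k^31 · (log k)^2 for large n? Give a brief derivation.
S_n ~ 3 · n^32 · (log n)^2 / 16

By integral comparison, S_n = ∫_1^n 6 · x^31 · (log x)^2 dx + O(n^31 · (log n)^2). For the integral, the leading term of ∫_1^n x^31 (log x)^2 dx is n^32/32 · (log n)^2 (by repeated integration by parts; each step lowers the log-exponent and produces a relatively O(1/log n) correction). Hence S_n ~ 3 · n^32 · (log n)^2 / 16.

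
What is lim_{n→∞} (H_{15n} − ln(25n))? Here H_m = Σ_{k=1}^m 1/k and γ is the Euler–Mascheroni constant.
lim = ln(3/5) + γ

By Euler-Maclaurin, H_m = ln m + γ + O(1/m). So
  H_{15n} − ln(25n) = ln(15n) + γ − ln(25n) + O(1/n)
                       = ln(15/25) + γ + O(1/n).
Hence the limit is ln(15/25) + γ (= ln(3/5)).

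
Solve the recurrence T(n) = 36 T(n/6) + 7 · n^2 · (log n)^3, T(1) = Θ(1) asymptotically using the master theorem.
T(n) = Θ(n^2 · (log n)^4)

Here log_6 36 = 2 and f(n) = 7 · n^2 · (log n)^3 = Θ(n^(log_6 36) · (log n)^3). This is the extended Case 2 of the master theorem (f matches the critical exponent up to log factors), giving T(n) = Θ(n^(log_6 36) · (log n)^(3+1)) = Θ(n^2 · (log n)^4).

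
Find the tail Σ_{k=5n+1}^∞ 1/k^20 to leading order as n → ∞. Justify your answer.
Σ_{k>5n} 1/k^20 ~ 1/(19 · (5n)^19)

Compare to the integral: ∫_{5n}^∞ x^(−20) dx = [−x^(−19)/19]_{5n}^∞ = 1/((20−1)·(5n)^19). Euler-Maclaurin then gives
  Σ_{k>5n} 1/k^20 = ∫_{5n}^∞ dx/x^20 − 1/(2·(5n)^20) + O(1/(5n)^21).
(Equivalently this is ζ(20) − Σ_{k≤5n} 1/k^20.)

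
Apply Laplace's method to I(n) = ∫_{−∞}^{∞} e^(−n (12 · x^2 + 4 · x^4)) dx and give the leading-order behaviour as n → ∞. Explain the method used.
I(n) ~ sqrt(π/(12n))

φ(x) = 12 · x^2 + 4 · x^4 has its unique global minimum at x* = 0 (since φ'(x) = 24x + 16x^3 = 0 only at x = 0 for real x with both coefficients positive, and φ → ∞ as |x| → ∞). At x* = 0, φ(0) = 0 and φ''(0) = 24. Laplace's method then gives
  I(n) ~ sqrt(2π / (n · φ''(0))) · e^(−n φ(0)) = sqrt(2π / (24n)) = sqrt(π/(12n)).
The 4 · x^4 term contributes only at subleading order (an O(1/n) relative correction).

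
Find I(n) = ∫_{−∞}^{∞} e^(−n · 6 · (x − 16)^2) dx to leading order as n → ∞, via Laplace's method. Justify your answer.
I(n) = sqrt(π/(6n))

Here φ(x) = 6 · (x − 16)^2 has its unique minimum at x* = 16 with φ(x*) = 0 and φ''(x*) = 12. Laplace's method gives
  I(n) ~ e^(−n φ(x*)) · sqrt(2π / (n · φ''(x*))) = sqrt(2π / (12n)) = sqrt(π/(6n)).
This is exact: substituting u = (x − 16)·sqrt(6n) gives I(n) = (1/sqrt(6n)) ∫_{−∞}^{∞} e^(−u^2) du = sqrt(π/(6n)).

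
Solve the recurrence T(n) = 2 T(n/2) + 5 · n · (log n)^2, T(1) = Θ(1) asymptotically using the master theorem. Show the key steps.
T(n) = Θ(n · (log n)^3)

Here log_2 2 = 1 and f(n) = 5 · n · (log n)^2 = Θ(n^(log_2 2) · (log n)^2). This is the extended Case 2 of the master theorem (f matches the critical exponent up to log factors), giving T(n) = Θ(n^(log_2 2) · (log n)^(2+1)) = Θ(n · (log n)^3).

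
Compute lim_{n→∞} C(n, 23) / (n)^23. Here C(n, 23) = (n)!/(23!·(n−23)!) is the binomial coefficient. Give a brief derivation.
lim = 1/23! = 1/25852016738884976640000

With N = n → ∞: C(N, 23) / N^23 = [N(N−1)…(N−22)] / (23! · N^23) = (1/23!) · 1 · (1 − 1/n) · … · (1 − 22/n). Each factor → 1 as N → ∞, so the limit is 1/23! = 1/25852016738884976640000.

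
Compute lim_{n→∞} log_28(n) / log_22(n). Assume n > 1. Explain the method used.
lim = ln(22) / ln(28) = log_28(22)

Change of base: log_28(n) = ln n / ln 28 and log_22(n) = ln n / ln 22. The ratio is (ln n / ln 28) · (ln 22 / ln n) = ln 22 / ln 28, a constant independent of n. So the limit is ln 22 / ln 28 = log_28(22).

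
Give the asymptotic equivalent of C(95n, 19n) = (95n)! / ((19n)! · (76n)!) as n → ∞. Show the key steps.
C(95n, 19n) ~ (3125/256)^(19n) · sqrt(5/(8π·19n))

Write N = 19n. Apply Stirling to each factorial:
  (5N)! ~ sqrt(2π·5N) · (5N/e)^(5N),
  N! ~ sqrt(2π N) · (N/e)^N,
  (4N)! ~ sqrt(2π·4N) · (4N/e)^(4N).
The exponential factors combine to (5N)^(5N) / (N^N · (4N)^(4N)) = 5^(5N)/4^(4N) = (5^5/4^4)^N = (3125/256)^N.
The square-root prefactors combine to sqrt(2π·5N) / (sqrt(2π N)·sqrt(2π·4N)) = sqrt(5 / (2π·4·N)) = sqrt(5/(8π·19n)).
Substituting N = 19n: C(95n, 19n) ~ (3125/256)^(19n) · sqrt(5/(8π·19n)).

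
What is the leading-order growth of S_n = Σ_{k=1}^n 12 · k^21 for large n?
S_n ~ 6 · n^22 / 11

By integral comparison (Euler-Maclaurin), Σ_{k=1}^n 12 · k^21 = 12 · ∫_0^n x^21 dx + O(n^21) = 12 · n^22/22 = 6 · n^22 / 11 + O(n^21). (Equivalently, Faulhaber's formula gives the same leading term.)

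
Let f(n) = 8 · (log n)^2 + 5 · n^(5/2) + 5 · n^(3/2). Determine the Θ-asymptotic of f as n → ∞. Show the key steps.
f(n) ∈ Θ(n^(5/2))

Compare the terms by growth order. For large n, n^a · (log n)^b dominates n^a' · (log n)^b' iff a > a', or (a = a' and b > b'). Ranking the 3 terms shows the dominant one is 5 · n^(5/2). Hence f(n) ∈ Θ(n^(5/2)).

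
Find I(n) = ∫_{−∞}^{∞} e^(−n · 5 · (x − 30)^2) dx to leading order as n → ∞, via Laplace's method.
I(n) = sqrt(π/(5n))

Here φ(x) = 5 · (x − 30)^2 has its unique minimum at x* = 30 with φ(x*) = 0 and φ''(x*) = 10. Laplace's method gives
  I(n) ~ e^(−n φ(x*)) · sqrt(2π / (n · φ''(x*))) = sqrt(2π / (10n)) = sqrt(π/(5n)).
This is exact: substituting u = (x − 30)·sqrt(5n) gives I(n) = (1/sqrt(5n)) ∫_{−∞}^{∞} e^(−u^2) du = sqrt(π/(5n)).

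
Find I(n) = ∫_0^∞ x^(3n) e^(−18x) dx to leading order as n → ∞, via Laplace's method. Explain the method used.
I(n) ~ (sqrt(2π·3n) / 18) · (3n/(18e))^(3n)

Write the integrand as exp(3n ln x − 18x) and set f(x) = 3n ln x − 18x. Then f'(x) = 3n/x − 18 = 0 at x* = 3n/18, and f''(x*) = −3n/x*^2 = −18^2/(3n). Laplace's method (interior maximum) gives
  I(n) ~ e^(f(x*)) · sqrt(2π / |f''(x*)|)
        = exp(3n ln(3n/18) − 3n) · sqrt(2π · 3n / 18^2)
        = (3n/18)^(3n) e^(−3n) · sqrt(2π·3n) / 18
        = (sqrt(2π·3n) / 18) · (3n/(18e))^(3n).
This matches Γ(3n+1)/18^(3n+1) with Stirling applied to Γ.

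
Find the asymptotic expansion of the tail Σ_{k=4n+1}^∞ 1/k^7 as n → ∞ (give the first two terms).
Σ_{k>4n} 1/k^7 = 1/(6 · (4n)^6) − 1/(2 · (4n)^7) + O(1/(4n)^8)

Compare to the integral: ∫_{4n}^∞ x^(−7) dx = [−x^(−6)/6]_{4n}^∞ = 1/((7−1)·(4n)^6). The Euler-Maclaurin correction adds −f(4n)/2 = −1/(2·(4n)^7). Euler-Maclaurin then gives
  Σ_{k>4n} 1/k^7 = ∫_{4n}^∞ dx/x^7 − 1/(2·(4n)^7) + O(1/(4n)^8).
(Equivalently this is ζ(7) − Σ_{k≤4n} 1/k^7.)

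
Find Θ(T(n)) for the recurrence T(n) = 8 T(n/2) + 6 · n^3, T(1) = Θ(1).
T(n) = Θ(n^3 log n)

log_2 8 = 3, and f(n) = 6 · n^3 = Θ(n^(log_2 8)). This is Case 2 of the master theorem: T(n) = Θ(f(n) · log n) = Θ(n^3 log n).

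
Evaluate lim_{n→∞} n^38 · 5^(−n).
lim = 0

Exponentials with base > 1 dominate every fixed polynomial: for any fixed c, n^c / 5^n → 0 as n → ∞ (e.g. by the ratio test, or by writing 5^n = e^(n ln 5) and noting e^(n ln 5) / n^c → ∞). Hence n^38 · 5^(−n) = n^38 / 5^n → 0.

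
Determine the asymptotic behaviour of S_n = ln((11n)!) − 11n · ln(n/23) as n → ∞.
S_n ~ 11n · (ln 253 − 1) + O(ln n)

Stirling: ln((11n)!) = 11n ln(11n) − 11n + O(ln n).
  S_n = 11n ln(11n) − 11n − 11n ln(n/23) + O(ln n)
      = 11n ln(11n) − 11n ln n + 11n ln 23 − 11n + O(ln n)
      = 11n ln 11 + 11n ln 23 − 11n + O(ln n)
      = 11n (ln 253 − 1) + O(ln n).
Numerically ln(253) − 1 ≈ 4.5334.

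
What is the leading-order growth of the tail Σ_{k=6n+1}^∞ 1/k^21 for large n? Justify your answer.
Σ_{k>6n} 1/k^21 ~ 1/(20 · (6n)^20)

Compare to the integral: ∫_{6n}^∞ x^(−21) dx = [−x^(−20)/20]_{6n}^∞ = 1/((21−1)·(6n)^20). Euler-Maclaurin then gives
  Σ_{k>6n} 1/k^21 = ∫_{6n}^∞ dx/x^21 − 1/(2·(6n)^21) + O(1/(6n)^22).
(Equivalently this is ζ(21) − Σ_{k≤6n} 1/k^21.)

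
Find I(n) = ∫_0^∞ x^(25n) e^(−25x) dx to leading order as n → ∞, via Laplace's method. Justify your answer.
I(n) ~ (sqrt(2π·25n) / 25) · (25n/(25e))^(25n)

Write the integrand as exp(25n ln x − 25x) and set f(x) = 25n ln x − 25x. Then f'(x) = 25n/x − 25 = 0 at x* = 25n/25, and f''(x*) = −25n/x*^2 = −25^2/(25n). Laplace's method (interior maximum) gives
  I(n) ~ e^(f(x*)) · sqrt(2π / |f''(x*)|)
        = exp(25n ln(25n/25) − 25n) · sqrt(2π · 25n / 25^2)
        = (25n/25)^(25n) e^(−25n) · sqrt(2π·25n) / 25
        = (sqrt(2π·25n) / 25) · (25n/(25e))^(25n).
This matches Γ(25n+1)/25^(25n+1) with Stirling applied to Γ.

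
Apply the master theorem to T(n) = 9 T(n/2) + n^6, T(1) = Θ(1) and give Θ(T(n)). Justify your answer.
T(n) = Θ(n^6)

log_2 9 ≈ 3.170. f(n) = n^6 dominates n^(log_2 9) since 6 > 3.170, and the regularity condition a·f(n/b) = 9·(n/2)^6 = (9/64)·n^6 ≤ c·f(n) holds with c = 9/64 ≈ 0.141 < 1. So this is Case 3: T(n) = Θ(f(n)) = Θ(n^6).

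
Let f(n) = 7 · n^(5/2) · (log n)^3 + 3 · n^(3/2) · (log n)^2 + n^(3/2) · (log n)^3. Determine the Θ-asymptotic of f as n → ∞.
f(n) ∈ Θ(n^(5/2) · (log n)^3)

Compare the terms by growth order. For large n, n^a · (log n)^b dominates n^a' · (log n)^b' iff a > a', or (a = a' and b > b'). Ranking the 3 terms shows the dominant one is 7 · n^(5/2) · (log n)^3. Hence f(n) ∈ Θ(n^(5/2) · (log n)^3).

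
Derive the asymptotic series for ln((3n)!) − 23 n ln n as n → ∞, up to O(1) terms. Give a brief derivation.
ln((3n)!) − 23 n ln n = −20 n ln n + 3(ln 3 − 1) n + (1/2) ln(2π·3n) + O(1/n)

Stirling: ln((3n)!) = 3n ln(3n) − 3n + (1/2) ln(2π·3n) + O(1/n).
Expand 3n ln(3n) = 3n (ln n + ln 3) = 3n ln n + 3n ln 3.
Subtract 23n ln n: leading term is (3 − 23) n ln n = −20 n ln n. The next term is 3n ln 3 − 3n = 3(ln 3 − 1) n. Then the (1/2) ln(2π·3n) correction.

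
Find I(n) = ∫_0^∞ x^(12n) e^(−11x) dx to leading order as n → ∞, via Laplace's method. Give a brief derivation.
I(n) ~ (sqrt(2π·12n) / 11) · (12n/(11e))^(12n)

Write the integrand as exp(12n ln x − 11x) and set f(x) = 12n ln x − 11x. Then f'(x) = 12n/x − 11 = 0 at x* = 12n/11, and f''(x*) = −12n/x*^2 = −11^2/(12n). Laplace's method (interior maximum) gives
  I(n) ~ e^(f(x*)) · sqrt(2π / |f''(x*)|)
        = exp(12n ln(12n/11) − 12n) · sqrt(2π · 12n / 11^2)
        = (12n/11)^(12n) e^(−12n) · sqrt(2π·12n) / 11
        = (sqrt(2π·12n) / 11) · (12n/(11e))^(12n).
This matches Γ(12n+1)/11^(12n+1) with Stirling applied to Γ.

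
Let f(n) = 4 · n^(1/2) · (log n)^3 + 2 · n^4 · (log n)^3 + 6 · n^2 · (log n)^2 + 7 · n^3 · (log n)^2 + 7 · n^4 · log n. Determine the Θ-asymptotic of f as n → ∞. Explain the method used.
f(n) ∈ Θ(n^4 · (log n)^3)

Compare the terms by growth order. For large n, n^a · (log n)^b dominates n^a' · (log n)^b' iff a > a', or (a = a' and b > b'). Ranking the 5 terms shows the dominant one is 2 · n^4 · (log n)^3. Hence f(n) ∈ Θ(n^4 · (log n)^3).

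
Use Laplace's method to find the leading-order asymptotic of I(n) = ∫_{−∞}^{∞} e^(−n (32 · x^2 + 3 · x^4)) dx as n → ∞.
I(n) ~ sqrt(π/(32n))

φ(x) = 32 · x^2 + 3 · x^4 has its unique global minimum at x* = 0 (since φ'(x) = 64x + 12x^3 = 0 only at x = 0 for real x with both coefficients positive, and φ → ∞ as |x| → ∞). At x* = 0, φ(0) = 0 and φ''(0) = 64. Laplace's method then gives
  I(n) ~ sqrt(2π / (n · φ''(0))) · e^(−n φ(0)) = sqrt(2π / (64n)) = sqrt(π/(32n)).
The 3 · x^4 term contributes only at subleading order (an O(1/n) relative correction).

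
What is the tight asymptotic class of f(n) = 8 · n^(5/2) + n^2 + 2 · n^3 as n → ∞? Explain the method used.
f(n) ∈ Θ(n^3)

Compare the terms by growth order. For large n, n^a · (log n)^b dominates n^a' · (log n)^b' iff a > a', or (a = a' and b > b'). Ranking the 3 terms shows the dominant one is 2 · n^3. Hence f(n) ∈ Θ(n^3).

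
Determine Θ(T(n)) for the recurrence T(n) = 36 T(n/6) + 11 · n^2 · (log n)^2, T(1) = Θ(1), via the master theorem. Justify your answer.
T(n) = Θ(n^2 · (log n)^3)

Here log_6 36 = 2 and f(n) = 11 · n^2 · (log n)^2 = Θ(n^(log_6 36) · (log n)^2). This is the extended Case 2 of the master theorem (f matches the critical exponent up to log factors), giving T(n) = Θ(n^(log_6 36) · (log n)^(2+1)) = Θ(n^2 · (log n)^3).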